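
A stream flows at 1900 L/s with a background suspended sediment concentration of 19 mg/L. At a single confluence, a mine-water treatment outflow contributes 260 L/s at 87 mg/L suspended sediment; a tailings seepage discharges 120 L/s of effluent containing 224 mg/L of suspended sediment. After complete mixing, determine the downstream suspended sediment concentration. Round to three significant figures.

37.5 mg/L

After mixing, C = (1900·19.00 + 260.0·87.00 + 120.0·224.0) / 2280 = 85600/2280 = 37.54 mg/L.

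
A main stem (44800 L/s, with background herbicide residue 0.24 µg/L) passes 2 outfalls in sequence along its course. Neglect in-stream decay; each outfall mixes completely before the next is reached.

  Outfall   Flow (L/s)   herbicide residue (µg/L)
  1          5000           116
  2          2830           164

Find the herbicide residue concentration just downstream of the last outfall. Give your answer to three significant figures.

Below outfall 1: Q → 49800 L/s, C = (44800·0.2400 + 5000·116.0)/49800 = 11.86 µg/L.
Below outfall 2: Q → 52630 L/s, C = (49800·11.86 + 2830·164.0)/52630 = 20.04 µg/L.

20.0 µg/L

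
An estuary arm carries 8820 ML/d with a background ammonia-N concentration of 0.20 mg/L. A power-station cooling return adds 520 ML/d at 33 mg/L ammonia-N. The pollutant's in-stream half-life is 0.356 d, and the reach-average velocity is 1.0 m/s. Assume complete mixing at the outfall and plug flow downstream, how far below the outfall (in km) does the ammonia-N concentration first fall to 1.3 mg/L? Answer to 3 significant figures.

Mass balance: C = (8820·0.2000 + 520.0·33.00) / 9340 = 18920/9340 = 2.026 mg/L.
Half-life 0.356 d → k = ln 2 / 0.356 = 1.947 d⁻¹.
Set 2.026·exp(−k·t) = 1.3 → t = ln(2.026/1.3)/k = 19690 s = 5.470 h.
Distance = v·t = 1.0·19690 = 19690 m = 19.69 km.

19.7 km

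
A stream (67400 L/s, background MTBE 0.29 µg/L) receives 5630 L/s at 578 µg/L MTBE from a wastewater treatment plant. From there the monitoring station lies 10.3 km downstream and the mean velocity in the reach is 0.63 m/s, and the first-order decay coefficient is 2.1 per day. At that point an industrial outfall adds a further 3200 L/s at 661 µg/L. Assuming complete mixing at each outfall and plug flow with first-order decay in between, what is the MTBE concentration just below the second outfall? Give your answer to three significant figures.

Mass balance: C = (67400·0.2900 + 5630·578.0) / 73030 = 3274000/73030 = 44.83 µg/L; combined flow 73030 L/s.
Travel time t = 10.3·1000 / 0.63 = 16350 s = 4.541 h.
First-order decay: C = 44.83·exp(−k·t) = 44.83·0.6721 = 30.13 µg/L.
At the second outfall, C = (73030·30.13 + 3200·661.0) / (73030 + 3200) = 56.61 µg/L.

56.6 µg/L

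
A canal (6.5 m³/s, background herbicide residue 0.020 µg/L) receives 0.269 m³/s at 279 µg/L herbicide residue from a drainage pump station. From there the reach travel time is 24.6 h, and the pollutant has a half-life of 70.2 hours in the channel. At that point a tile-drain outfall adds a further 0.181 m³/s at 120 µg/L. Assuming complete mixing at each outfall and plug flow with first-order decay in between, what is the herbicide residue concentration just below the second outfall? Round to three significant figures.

11.6 µg/L

Conservation of mass: C = (6.500·0.02000 + 0.2690·279.0) / 6.769 = 75.18/6.769 = 11.11 µg/L; combined flow 6.769 m³/s.
Half-life 70.2 h → k = ln 2 / 70.2 = 0.009874 h⁻¹ = 0.2370 d⁻¹.
Applying C = C₀e^(−kt): 11.11 × 0.7844 = 8.712 µg/L.
Second outfall: C = (6.769·8.712 + 0.1810·120.0)/6.950 = 11.61 µg/L.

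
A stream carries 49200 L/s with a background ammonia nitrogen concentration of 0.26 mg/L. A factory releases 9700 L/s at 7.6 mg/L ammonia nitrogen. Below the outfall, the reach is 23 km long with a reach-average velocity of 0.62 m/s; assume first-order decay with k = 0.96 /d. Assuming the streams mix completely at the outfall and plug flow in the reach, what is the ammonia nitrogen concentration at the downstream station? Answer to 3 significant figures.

Mass balance: C = (49200·0.2600 + 9700·7.600) / 58900 = 86510/58900 = 1.469 mg/L.
Travel time t = 23·1000 / 0.62 = 37100 s = 10.30 h.
Applying C = C₀e^(−kt): 1.469 × 0.6622 = 0.9726 mg/L.

0.973 mg/L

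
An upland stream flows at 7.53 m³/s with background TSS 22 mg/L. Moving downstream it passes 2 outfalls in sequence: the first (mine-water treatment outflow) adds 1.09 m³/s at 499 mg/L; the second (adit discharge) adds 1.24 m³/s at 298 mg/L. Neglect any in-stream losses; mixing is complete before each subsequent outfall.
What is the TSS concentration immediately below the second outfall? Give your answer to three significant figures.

109 mg/L

After outfall 1: Q = 7.530 + 1.090 = 8.620 m³/s; C = (7.530·22.00 + 1.090·499.0)/8.620 = 82.32 mg/L.
After outfall 2: Q = 8.620 + 1.240 = 9.860 m³/s; C = (8.620·82.32 + 1.240·298.0)/9.860 = 109.4 mg/L.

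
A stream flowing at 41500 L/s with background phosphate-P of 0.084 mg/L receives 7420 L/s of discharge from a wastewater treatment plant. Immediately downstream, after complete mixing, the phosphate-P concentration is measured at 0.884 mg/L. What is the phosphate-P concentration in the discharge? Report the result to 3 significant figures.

5.36 mg/L

Mass balance: 41500·0.08400 + 7420·Cₑ = 48920·0.8840
→ Cₑ = (48920·0.8840 − 41500·0.08400) / 7420 = 5.358 mg/L.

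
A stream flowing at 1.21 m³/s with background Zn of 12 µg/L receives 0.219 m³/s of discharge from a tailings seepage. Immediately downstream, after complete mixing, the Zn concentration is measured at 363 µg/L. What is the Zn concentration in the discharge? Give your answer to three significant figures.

Mass balance: 1.210·12.00 + 0.2190·Cₑ = 1.429·363.0
→ Cₑ = (1.429·363.0 − 1.210·12.00) / 0.2190 = 2302 µg/L.

2300 µg/L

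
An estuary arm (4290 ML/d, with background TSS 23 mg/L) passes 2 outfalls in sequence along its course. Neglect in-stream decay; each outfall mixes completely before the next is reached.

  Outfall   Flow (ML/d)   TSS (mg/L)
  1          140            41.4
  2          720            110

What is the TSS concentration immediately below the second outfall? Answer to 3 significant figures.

Below outfall 1: Q → 4430 ML/d, C = (4290·23.00 + 140.0·41.40)/4430 = 23.58 mg/L.
Below outfall 2: Q → 5150 ML/d, C = (4430·23.58 + 720.0·110.0)/5150 = 35.66 mg/L.

35.7 mg/L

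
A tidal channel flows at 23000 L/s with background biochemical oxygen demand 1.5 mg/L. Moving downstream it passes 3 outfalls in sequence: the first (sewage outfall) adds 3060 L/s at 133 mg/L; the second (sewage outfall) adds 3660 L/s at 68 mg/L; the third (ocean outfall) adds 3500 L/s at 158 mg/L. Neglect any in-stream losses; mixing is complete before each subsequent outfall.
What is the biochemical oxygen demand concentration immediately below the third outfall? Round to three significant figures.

Outfall 1: combined Q = 26060 L/s; C = (23000·1.500 + 3060·133.0)/26060 = 16.94 mg/L.
Outfall 2: combined Q = 29720 L/s; C = (26060·16.94 + 3660·68.00)/29720 = 23.23 mg/L.
Outfall 3: combined Q = 33220 L/s; C = (29720·23.23 + 3500·158.0)/33220 = 37.43 mg/L.

37.4 mg/L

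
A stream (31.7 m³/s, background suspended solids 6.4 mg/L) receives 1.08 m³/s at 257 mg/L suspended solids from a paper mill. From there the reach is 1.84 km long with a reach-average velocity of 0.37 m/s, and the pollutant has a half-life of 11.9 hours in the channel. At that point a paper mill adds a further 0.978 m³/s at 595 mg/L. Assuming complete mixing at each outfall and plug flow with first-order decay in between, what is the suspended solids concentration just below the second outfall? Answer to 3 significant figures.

30.4 mg/L

Conservation of mass: C = (31.70·6.400 + 1.080·257.0) / 32.78 = 480.4/32.78 = 14.66 mg/L; combined flow 32.78 m³/s.
Travel time t = 1.84·1000 / 0.37 = 4973 s = 1.381 h.
Half-life 11.9 h → k = ln 2 / 11.9 = 0.05825 h⁻¹ = 1.398 d⁻¹.
Decay over the reach: 14.66·exp(−kt) = 14.66·0.9227 = 13.52 mg/L.
At the second outfall, C = (32.78·13.52 + 0.9780·595.0) / (32.78 + 0.9780) = 30.37 mg/L.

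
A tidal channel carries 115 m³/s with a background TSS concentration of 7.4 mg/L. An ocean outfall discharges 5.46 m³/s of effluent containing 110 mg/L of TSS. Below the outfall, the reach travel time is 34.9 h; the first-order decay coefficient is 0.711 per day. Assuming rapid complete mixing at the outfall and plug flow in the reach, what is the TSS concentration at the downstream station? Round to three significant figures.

Mass balance: C = (115.0·7.400 + 5.460·110.0) / 120.5 = 1452/120.5 = 12.05 mg/L.
After decay, C = 12.05 × e^(−kt) = 12.05 × 0.3556 = 4.285 mg/L.

4.29 mg/L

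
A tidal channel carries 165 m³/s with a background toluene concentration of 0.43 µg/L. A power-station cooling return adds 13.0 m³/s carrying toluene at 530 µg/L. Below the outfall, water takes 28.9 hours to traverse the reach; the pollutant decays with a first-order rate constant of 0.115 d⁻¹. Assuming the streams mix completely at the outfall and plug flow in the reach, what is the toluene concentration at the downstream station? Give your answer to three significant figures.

34.0 µg/L

Mixed concentration C = ΣQC/ΣQ = (165.0·0.4300 + 13.00·530.0) / 178.0 = 6961/178.0 = 39.11 µg/L.
Applying C = C₀e^(−kt): 39.11 × 0.8707 = 34.05 µg/L.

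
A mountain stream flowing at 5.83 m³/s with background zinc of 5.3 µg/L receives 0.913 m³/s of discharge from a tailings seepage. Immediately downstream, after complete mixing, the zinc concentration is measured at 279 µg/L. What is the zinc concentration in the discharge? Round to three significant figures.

Mass balance: 5.830·5.300 + 0.9130·Cₑ = 6.743·279.0
→ Cₑ = (6.743·279.0 − 5.830·5.300) / 0.9130 = 2027 µg/L.

2030 µg/L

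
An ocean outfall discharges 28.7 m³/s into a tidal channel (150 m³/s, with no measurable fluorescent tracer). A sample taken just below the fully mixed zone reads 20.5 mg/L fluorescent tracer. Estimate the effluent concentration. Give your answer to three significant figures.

128 mg/L

Mass balance: 150.0·0 + 28.70·Cₑ = 178.7·20.50
→ Cₑ = (178.7·20.50 − 150.0·0) / 28.70 = 127.6 mg/L.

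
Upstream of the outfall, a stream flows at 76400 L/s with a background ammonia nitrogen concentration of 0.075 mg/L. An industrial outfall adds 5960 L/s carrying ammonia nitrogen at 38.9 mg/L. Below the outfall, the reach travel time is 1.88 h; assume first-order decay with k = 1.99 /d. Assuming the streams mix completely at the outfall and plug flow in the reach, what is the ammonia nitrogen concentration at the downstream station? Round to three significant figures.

2.47 mg/L

After mixing, C = (76400·0.07500 + 5960·38.90) / 82360 = 237600/82360 = 2.885 mg/L.
Decay over the reach: 2.885·exp(−kt) = 2.885·0.8557 = 2.468 mg/L.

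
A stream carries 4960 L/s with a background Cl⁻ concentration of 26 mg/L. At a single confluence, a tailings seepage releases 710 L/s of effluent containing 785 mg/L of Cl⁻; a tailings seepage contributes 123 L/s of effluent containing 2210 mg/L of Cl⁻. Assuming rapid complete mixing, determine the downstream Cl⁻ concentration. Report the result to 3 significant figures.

165 mg/L

Flow-weighted average: C = (4960·26.00 + 710.0·785.0 + 123.0·2210) / 5793 = 958100/5793 = 165.4 mg/L.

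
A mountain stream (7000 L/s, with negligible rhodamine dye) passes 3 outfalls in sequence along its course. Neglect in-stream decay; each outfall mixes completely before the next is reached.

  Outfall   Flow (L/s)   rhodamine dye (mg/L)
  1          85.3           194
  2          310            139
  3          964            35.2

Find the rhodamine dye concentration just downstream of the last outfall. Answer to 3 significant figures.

11.2 mg/L

Below outfall 1: Q → 7085 L/s, C = (7000·0 + 85.30·194.0)/7085 = 2.336 mg/L.
Below outfall 2: Q → 7395 L/s, C = (7085·2.336 + 310.0·139.0)/7395 = 8.064 mg/L.
Below outfall 3: Q → 8359 L/s, C = (7395·8.064 + 964.0·35.20)/8359 = 11.19 mg/L.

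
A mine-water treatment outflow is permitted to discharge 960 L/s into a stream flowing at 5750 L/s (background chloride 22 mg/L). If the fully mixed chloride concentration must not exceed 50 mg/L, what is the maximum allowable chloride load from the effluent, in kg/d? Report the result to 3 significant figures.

Mass balance at the limit: 5750·22.00 + 960.0·Cₑ = 6710·50 → Cₑ = 217.7 mg/L.
960.0 L/s = 0.9600 m³/s. Load = 0.9600 m³/s × 217.7 g/m³ × 86 400 s/d = 18060 kg/d.

18100 kg/d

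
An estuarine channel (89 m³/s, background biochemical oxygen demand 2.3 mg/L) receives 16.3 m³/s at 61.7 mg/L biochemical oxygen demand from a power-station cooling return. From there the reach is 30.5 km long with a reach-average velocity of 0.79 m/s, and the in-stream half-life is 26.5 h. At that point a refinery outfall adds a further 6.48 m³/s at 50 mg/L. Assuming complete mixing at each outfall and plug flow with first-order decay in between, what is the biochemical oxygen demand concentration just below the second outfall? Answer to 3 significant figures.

11.1 mg/L

Mass balance: C = (89.00·2.300 + 16.30·61.70) / 105.3 = 1210/105.3 = 11.49 mg/L; combined flow 105.3 m³/s.
Travel time t = 30.5·1000 / 0.79 = 38610 s = 10.72 h.
Half-life 26.5 h → k = ln 2 / 26.5 = 0.02616 h⁻¹ = 0.6278 d⁻¹.
Decay over the reach: 11.49·exp(−kt) = 11.49·0.7554 = 8.683 mg/L.
Second outfall: C = (105.3·8.683 + 6.480·50.00)/111.8 = 11.08 mg/L.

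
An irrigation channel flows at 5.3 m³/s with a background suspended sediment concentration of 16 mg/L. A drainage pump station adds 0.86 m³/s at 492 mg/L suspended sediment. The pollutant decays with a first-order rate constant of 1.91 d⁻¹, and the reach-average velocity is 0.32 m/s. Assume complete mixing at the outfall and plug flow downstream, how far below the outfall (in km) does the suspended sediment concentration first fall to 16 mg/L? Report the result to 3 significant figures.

23.7 km

Conservation of mass: C = (5.300·16.00 + 0.8600·492.0) / 6.160 = 507.9/6.160 = 82.45 mg/L.
Set 82.45·exp(−k·t) = 16 → t = ln(82.45/16)/k = 74170 s = 20.60 h.
Distance = v·t = 0.32·74170 = 23730 m = 23.73 km.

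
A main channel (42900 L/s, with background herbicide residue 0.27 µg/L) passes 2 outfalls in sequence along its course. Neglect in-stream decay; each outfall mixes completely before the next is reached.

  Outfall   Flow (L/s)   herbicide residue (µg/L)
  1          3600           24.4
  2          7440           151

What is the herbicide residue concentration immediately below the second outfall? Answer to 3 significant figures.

Below outfall 1: Q → 46500 L/s, C = (42900·0.2700 + 3600·24.40)/46500 = 2.138 µg/L.
Below outfall 2: Q → 53940 L/s, C = (46500·2.138 + 7440·151.0)/53940 = 22.67 µg/L.

22.7 µg/L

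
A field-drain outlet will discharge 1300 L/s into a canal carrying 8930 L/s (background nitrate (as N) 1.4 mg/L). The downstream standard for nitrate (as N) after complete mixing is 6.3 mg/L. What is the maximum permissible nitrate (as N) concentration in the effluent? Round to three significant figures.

40.0 mg/L

At the limit, (Qr·Cr + Qe·Cₑ)/(Qr + Qe) = 6.3:
Cₑ = (10230·6.3 − 8930·1.400) / 1300 = 39.96 mg/L.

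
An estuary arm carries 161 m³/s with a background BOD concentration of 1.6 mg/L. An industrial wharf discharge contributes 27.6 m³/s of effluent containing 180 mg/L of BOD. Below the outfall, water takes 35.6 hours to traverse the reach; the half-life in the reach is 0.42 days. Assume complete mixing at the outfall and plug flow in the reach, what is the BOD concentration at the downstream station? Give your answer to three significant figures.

2.40 mg/L

Mixed concentration C = ΣQC/ΣQ = (161.0·1.600 + 27.60·180.0) / 188.6 = 5226/188.6 = 27.71 mg/L.
Half-life 0.42 d → k = ln 2 / 0.42 = 1.650 d⁻¹.
Decay over the reach: 27.71·exp(−kt) = 27.71·0.08646 = 2.396 mg/L.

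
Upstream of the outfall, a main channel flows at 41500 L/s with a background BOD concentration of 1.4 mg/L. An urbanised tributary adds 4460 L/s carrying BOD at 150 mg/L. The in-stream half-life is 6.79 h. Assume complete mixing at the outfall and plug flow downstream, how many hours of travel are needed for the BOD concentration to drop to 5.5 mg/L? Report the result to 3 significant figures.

10.3 h

Flow-weighted average: C = (41500·1.400 + 4460·150.0) / 45960 = 727100/45960 = 15.82 mg/L.
Half-life 6.79 h → k = ln 2 / 6.79 = 0.1021 h⁻¹ = 2.450 d⁻¹.
15.82·exp(−k·t) = 5.5 → t = ln(15.82/5.5)/k = 37260 s = 10.35 h.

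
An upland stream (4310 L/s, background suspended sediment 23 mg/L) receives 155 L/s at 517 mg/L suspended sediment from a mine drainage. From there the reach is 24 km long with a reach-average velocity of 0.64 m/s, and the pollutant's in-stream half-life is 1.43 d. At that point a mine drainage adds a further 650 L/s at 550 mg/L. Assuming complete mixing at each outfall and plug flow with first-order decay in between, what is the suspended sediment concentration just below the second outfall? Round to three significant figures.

Flow-weighted average: C = (4310·23.00 + 155.0·517.0) / 4465 = 179300/4465 = 40.15 mg/L; combined flow 4465 L/s.
Travel time t = 24·1000 / 0.64 = 37500 s = 10.42 h.
Half-life 1.43 d → k = ln 2 / 1.43 = 0.4847 d⁻¹.
After decay, C = 40.15 × e^(−kt) = 40.15 × 0.8103 = 32.53 mg/L.
At the second outfall, C = (4465·32.53 + 650.0·550.0) / (4465 + 650.0) = 98.29 mg/L.

98.3 mg/L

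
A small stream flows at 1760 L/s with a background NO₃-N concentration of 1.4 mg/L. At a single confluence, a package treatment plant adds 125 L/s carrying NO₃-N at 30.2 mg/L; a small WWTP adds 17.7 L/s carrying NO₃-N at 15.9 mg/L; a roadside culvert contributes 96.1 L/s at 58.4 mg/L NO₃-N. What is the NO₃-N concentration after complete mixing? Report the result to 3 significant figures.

6.07 mg/L

Flow-weighted average: C = (1760·1.400 + 125.0·30.20 + 17.70·15.90 + 96.10·58.40) / 1999 = 12130/1999 = 6.070 mg/L.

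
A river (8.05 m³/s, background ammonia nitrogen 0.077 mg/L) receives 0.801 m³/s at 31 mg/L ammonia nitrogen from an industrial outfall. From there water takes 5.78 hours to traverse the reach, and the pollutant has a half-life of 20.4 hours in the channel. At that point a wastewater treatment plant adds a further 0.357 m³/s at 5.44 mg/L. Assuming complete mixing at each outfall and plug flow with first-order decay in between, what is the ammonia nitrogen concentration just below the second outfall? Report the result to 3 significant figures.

Mixed concentration C = ΣQC/ΣQ = (8.050·0.07700 + 0.8010·31.00) / 8.851 = 25.45/8.851 = 2.875 mg/L; combined flow 8.851 m³/s.
Half-life 20.4 h → k = ln 2 / 20.4 = 0.03398 h⁻¹ = 0.8155 d⁻¹.
First-order decay: C = 2.875·exp(−k·t) = 2.875·0.8217 = 2.363 mg/L.
At the second outfall, C = (8.851·2.363 + 0.3570·5.440) / (8.851 + 0.3570) = 2.482 mg/L.

2.48 mg/L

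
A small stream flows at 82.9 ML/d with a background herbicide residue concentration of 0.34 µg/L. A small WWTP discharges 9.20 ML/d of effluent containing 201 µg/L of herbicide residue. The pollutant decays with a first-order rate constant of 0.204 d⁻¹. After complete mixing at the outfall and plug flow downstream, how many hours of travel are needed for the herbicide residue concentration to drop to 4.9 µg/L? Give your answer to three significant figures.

Conservation of mass: C = (82.90·0.3400 + 9.200·201.0) / 92.10 = 1877/92.10 = 20.38 µg/L.
20.38·exp(−k·t) = 4.9 → t = ln(20.38/4.9)/k = 603800 s = 167.7 h.

168 h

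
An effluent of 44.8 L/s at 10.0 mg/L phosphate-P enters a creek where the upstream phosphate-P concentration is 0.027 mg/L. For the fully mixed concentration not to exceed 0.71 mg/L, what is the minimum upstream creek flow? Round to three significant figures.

609 L/s

Set C_mix = 0.71: (Q·0.02700 + 44.80·10.00) / (Q + 44.80) = 0.71
→ Q = 44.80·(10.00 − 0.71)/(0.71 − 0.02700) = 609.4 L/s.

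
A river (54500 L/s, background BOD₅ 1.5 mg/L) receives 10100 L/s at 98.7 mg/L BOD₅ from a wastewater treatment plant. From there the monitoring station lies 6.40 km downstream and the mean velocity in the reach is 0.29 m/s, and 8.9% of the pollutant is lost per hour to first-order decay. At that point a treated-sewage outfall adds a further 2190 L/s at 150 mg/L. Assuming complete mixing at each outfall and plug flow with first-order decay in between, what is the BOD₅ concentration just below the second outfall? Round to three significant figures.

14.0 mg/L

Mixed concentration C = ΣQC/ΣQ = (54500·1.500 + 10100·98.70) / 64600 = 1079000/64600 = 16.70 mg/L; combined flow 64600 L/s.
Travel time t = 6.40·1000 / 0.29 = 22070 s = 6.130 h.
8.9%/h lost → k = −ln(1 − 0.089) = 0.09321 h⁻¹.
After decay, C = 16.70 × e^(−kt) = 16.70 × 0.5647 = 9.429 mg/L.
At the second outfall, C = (64600·9.429 + 2190·150.0) / (64600 + 2190) = 14.04 mg/L.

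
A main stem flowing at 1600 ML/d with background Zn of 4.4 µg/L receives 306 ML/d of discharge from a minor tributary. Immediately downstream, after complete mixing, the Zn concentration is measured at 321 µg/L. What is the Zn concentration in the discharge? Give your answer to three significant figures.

Mass balance: 1600·4.400 + 306.0·Cₑ = 1906·321.0
→ Cₑ = (1906·321.0 − 1600·4.400) / 306.0 = 1976 µg/L.

1980 µg/L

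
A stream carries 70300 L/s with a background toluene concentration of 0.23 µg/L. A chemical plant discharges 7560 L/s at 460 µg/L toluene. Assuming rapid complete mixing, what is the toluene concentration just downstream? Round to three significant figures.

44.9 µg/L

Flow-weighted average: C = (70300·0.2300 + 7560·460.0) / 77860 = 3494000/77860 = 44.87 µg/L.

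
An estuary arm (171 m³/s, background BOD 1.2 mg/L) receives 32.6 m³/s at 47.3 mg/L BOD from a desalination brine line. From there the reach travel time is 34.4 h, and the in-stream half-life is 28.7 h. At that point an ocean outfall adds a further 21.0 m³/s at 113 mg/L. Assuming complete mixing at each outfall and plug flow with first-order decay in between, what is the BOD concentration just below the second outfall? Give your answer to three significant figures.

14.0 mg/L

Mixed concentration C = ΣQC/ΣQ = (171.0·1.200 + 32.60·47.30) / 203.6 = 1747/203.6 = 8.581 mg/L; combined flow 203.6 m³/s.
Half-life 28.7 h → k = ln 2 / 28.7 = 0.02415 h⁻¹ = 0.5796 d⁻¹.
Decay over the reach: 8.581·exp(−kt) = 8.581·0.4357 = 3.739 mg/L.
Second outfall: C = (203.6·3.739 + 21.00·113.0)/224.6 = 13.95 mg/L.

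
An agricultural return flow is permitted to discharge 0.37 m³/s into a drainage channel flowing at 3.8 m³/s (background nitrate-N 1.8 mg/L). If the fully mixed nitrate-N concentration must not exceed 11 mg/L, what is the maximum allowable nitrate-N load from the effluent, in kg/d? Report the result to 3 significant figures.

3370 kg/d

Mass balance at the limit: 3.800·1.800 + 0.3700·Cₑ = 4.170·11 → Cₑ = 105.5 mg/L.
Load = 0.3700 m³/s × 105.5 g/m³ × 86 400 s/d = 3372 kg/d.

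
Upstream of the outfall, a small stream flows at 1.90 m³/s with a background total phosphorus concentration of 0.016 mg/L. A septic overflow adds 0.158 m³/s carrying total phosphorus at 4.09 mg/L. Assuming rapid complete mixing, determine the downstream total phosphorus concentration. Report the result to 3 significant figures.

0.329 mg/L

Conservation of mass: C = (1.900·0.01600 + 0.1580·4.090) / 2.058 = 0.6766/2.058 = 0.3288 mg/L.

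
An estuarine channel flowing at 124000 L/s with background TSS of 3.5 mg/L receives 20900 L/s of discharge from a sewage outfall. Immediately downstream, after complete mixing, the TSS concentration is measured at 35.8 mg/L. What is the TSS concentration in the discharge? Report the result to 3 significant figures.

227 mg/L

Mass balance: 124000·3.500 + 20900·Cₑ = 144900·35.80
→ Cₑ = (144900·35.80 − 124000·3.500) / 20900 = 227.4 mg/L.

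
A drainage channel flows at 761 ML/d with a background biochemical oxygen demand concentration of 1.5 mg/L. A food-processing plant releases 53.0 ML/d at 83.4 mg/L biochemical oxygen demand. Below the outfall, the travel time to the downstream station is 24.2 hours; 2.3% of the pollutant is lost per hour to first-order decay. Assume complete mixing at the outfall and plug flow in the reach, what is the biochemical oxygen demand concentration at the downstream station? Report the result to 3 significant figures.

After mixing, C = (761.0·1.500 + 53.00·83.40) / 814.0 = 5562/814.0 = 6.833 mg/L.
2.3%/h lost → k = −ln(1 − 0.023) = 0.02327 h⁻¹.
After decay, C = 6.833 × e^(−kt) = 6.833 × 0.5694 = 3.891 mg/L.

3.89 mg/L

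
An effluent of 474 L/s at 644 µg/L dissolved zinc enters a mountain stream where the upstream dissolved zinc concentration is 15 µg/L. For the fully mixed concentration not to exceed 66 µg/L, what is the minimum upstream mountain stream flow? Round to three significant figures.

Set C_mix = 66: (Q·15.00 + 474.0·644.0) / (Q + 474.0) = 66
→ Q = 474.0·(644.0 − 66)/(66 − 15.00) = 5372 L/s.

5370 L/s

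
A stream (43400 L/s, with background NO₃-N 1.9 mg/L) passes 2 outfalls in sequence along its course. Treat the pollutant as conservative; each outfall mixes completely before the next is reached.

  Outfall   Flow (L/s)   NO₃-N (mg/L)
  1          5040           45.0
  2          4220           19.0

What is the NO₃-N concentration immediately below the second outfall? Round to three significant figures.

7.40 mg/L

Below outfall 1: Q → 48440 L/s, C = (43400·1.900 + 5040·45.00)/48440 = 6.384 mg/L.
Below outfall 2: Q → 52660 L/s, C = (48440·6.384 + 4220·19.00)/52660 = 7.395 mg/L.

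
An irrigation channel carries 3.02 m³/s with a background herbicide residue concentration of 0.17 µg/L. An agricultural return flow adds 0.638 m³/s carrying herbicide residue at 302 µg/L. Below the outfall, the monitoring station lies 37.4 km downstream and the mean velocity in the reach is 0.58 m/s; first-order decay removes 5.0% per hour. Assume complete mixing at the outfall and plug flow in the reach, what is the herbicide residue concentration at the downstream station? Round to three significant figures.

Flow-weighted average: C = (3.020·0.1700 + 0.6380·302.0) / 3.658 = 193.2/3.658 = 52.81 µg/L.
Travel time t = 37.4·1000 / 0.58 = 64480 s = 17.91 h.
5.0%/h lost → k = −ln(1 − 0.05) = 0.05129 h⁻¹.
Decay over the reach: 52.81·exp(−kt) = 52.81·0.3990 = 21.07 µg/L.

21.1 µg/L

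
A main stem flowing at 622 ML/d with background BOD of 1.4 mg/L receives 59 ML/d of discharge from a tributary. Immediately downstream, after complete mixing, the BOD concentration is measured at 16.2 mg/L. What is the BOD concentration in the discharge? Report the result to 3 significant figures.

Mass balance: 622.0·1.400 + 59.00·Cₑ = 681.0·16.20
→ Cₑ = (681.0·16.20 − 622.0·1.400) / 59.00 = 172.2 mg/L.

172 mg/L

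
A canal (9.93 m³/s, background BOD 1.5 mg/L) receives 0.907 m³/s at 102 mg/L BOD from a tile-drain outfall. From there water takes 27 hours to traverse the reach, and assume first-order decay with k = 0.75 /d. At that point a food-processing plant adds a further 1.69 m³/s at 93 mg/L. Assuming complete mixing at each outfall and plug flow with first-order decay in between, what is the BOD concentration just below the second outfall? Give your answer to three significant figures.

Conservation of mass: C = (9.930·1.500 + 0.9070·102.0) / 10.84 = 107.4/10.84 = 9.911 mg/L; combined flow 10.84 m³/s.
After decay, C = 9.911 × e^(−kt) = 9.911 × 0.4301 = 4.263 mg/L.
At the second outfall, C = (10.84·4.263 + 1.690·93.00) / (10.84 + 1.690) = 16.23 mg/L.

16.2 mg/L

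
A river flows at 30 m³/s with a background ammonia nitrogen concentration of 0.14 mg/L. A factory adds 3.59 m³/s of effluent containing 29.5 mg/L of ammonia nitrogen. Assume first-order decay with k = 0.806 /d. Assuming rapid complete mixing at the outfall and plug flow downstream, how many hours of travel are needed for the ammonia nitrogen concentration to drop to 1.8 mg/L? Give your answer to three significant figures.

After mixing, C = (30.00·0.1400 + 3.590·29.50) / 33.59 = 110.1/33.59 = 3.278 mg/L.
3.278·exp(−k·t) = 1.8 → t = ln(3.278/1.8)/k = 64260 s = 17.85 h.

17.8 h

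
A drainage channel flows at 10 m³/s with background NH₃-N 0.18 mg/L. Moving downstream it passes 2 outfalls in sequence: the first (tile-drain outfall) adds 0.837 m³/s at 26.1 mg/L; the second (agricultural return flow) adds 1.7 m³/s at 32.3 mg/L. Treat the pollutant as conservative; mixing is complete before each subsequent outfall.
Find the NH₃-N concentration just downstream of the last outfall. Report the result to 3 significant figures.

After outfall 1: Q = 10.00 + 0.8370 = 10.84 m³/s; C = (10.00·0.1800 + 0.8370·26.10)/10.84 = 2.182 mg/L.
After outfall 2: Q = 10.84 + 1.700 = 12.54 m³/s; C = (10.84·2.182 + 1.700·32.30)/12.54 = 6.266 mg/L.

6.27 mg/L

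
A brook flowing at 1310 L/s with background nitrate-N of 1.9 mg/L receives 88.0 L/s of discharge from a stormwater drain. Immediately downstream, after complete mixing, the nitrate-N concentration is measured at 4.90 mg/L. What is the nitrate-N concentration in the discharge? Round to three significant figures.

49.6 mg/L

Mass balance: 1310·1.900 + 88.00·Cₑ = 1398·4.900
→ Cₑ = (1398·4.900 − 1310·1.900) / 88.00 = 49.56 mg/L.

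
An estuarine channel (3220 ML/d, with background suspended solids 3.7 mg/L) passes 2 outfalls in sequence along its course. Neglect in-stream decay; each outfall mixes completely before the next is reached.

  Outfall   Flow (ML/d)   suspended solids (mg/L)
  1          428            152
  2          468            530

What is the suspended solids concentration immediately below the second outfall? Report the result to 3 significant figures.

Below outfall 1: Q → 3648 ML/d, C = (3220·3.700 + 428.0·152.0)/3648 = 21.10 mg/L.
Below outfall 2: Q → 4116 ML/d, C = (3648·21.10 + 468.0·530.0)/4116 = 78.96 mg/L.

79.0 mg/L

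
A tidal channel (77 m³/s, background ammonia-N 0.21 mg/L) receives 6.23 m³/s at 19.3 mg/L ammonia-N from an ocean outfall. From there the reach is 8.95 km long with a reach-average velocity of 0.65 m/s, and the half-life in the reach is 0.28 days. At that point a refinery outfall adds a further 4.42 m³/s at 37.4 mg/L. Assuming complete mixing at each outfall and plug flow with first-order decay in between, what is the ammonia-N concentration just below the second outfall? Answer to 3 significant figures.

Flow-weighted average: C = (77.00·0.2100 + 6.230·19.30) / 83.23 = 136.4/83.23 = 1.639 mg/L; combined flow 83.23 m³/s.
Travel time t = 8.95·1000 / 0.65 = 13770 s = 3.825 h.
Half-life 0.28 d → k = ln 2 / 0.28 = 2.476 d⁻¹.
First-order decay: C = 1.639·exp(−k·t) = 1.639·0.6740 = 1.105 mg/L.
Second outfall: C = (83.23·1.105 + 4.420·37.40)/87.65 = 2.935 mg/L.

2.93 mg/L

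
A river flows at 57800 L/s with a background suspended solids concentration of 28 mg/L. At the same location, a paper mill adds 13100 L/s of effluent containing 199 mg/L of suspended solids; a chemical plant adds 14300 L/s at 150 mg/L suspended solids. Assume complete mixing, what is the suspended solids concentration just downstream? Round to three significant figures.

Mass balance: C = (57800·28.00 + 13100·199.0 + 14300·150.0) / 85200 = 6370000/85200 = 74.77 mg/L.

74.8 mg/L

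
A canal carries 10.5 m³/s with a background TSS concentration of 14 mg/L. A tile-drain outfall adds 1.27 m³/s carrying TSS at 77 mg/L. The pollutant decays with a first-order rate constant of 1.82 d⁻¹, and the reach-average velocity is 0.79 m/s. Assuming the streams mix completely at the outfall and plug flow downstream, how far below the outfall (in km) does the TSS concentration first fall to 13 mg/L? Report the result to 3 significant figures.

After mixing, C = (10.50·14.00 + 1.270·77.00) / 11.77 = 244.8/11.77 = 20.80 mg/L.
Set 20.80·exp(−k·t) = 13 → t = ln(20.80/13)/k = 22310 s = 6.196 h.
Distance = v·t = 0.79·22310 = 17620 m = 17.62 km.

17.6 km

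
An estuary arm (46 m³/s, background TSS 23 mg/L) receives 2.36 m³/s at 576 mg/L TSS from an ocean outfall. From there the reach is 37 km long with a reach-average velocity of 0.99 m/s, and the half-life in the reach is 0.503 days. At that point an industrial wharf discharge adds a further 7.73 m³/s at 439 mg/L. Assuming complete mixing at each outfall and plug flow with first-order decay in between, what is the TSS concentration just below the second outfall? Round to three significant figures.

84.2 mg/L

Conservation of mass: C = (46.00·23.00 + 2.360·576.0) / 48.36 = 2417/48.36 = 49.99 mg/L; combined flow 48.36 m³/s.
Travel time t = 37·1000 / 0.99 = 37370 s = 10.38 h.
Half-life 0.503 d → k = ln 2 / 0.503 = 1.378 d⁻¹.
After decay, C = 49.99 × e^(−kt) = 49.99 × 0.5510 = 27.54 mg/L.
At the second outfall, C = (48.36·27.54 + 7.730·439.0) / (48.36 + 7.730) = 84.25 mg/L.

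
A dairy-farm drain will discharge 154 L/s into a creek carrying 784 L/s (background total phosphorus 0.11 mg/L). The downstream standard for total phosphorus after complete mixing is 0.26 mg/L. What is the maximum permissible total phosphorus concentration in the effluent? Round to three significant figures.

At the limit, (Qr·Cr + Qe·Cₑ)/(Qr + Qe) = 0.26:
Cₑ = (938.0·0.26 − 784.0·0.1100) / 154.0 = 1.024 mg/L.

1.02 mg/L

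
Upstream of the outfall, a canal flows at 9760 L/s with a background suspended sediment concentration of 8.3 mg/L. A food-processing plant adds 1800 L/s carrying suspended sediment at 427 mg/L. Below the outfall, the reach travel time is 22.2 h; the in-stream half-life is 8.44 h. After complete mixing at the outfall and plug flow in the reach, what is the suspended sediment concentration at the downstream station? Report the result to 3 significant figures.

11.9 mg/L

Mixed concentration C = ΣQC/ΣQ = (9760·8.300 + 1800·427.0) / 11560 = 849600/11560 = 73.50 mg/L.
Half-life 8.44 h → k = ln 2 / 8.44 = 0.08213 h⁻¹ = 1.971 d⁻¹.
Decay over the reach: 73.50·exp(−kt) = 73.50·0.1615 = 11.87 mg/L.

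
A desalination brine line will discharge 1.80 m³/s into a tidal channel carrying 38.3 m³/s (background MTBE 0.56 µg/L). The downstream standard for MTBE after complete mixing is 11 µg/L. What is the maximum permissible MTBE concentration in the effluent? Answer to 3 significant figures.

At the limit, (Qr·Cr + Qe·Cₑ)/(Qr + Qe) = 11:
Cₑ = (40.10·11 − 38.30·0.5600) / 1.800 = 233.1 µg/L.

233 µg/L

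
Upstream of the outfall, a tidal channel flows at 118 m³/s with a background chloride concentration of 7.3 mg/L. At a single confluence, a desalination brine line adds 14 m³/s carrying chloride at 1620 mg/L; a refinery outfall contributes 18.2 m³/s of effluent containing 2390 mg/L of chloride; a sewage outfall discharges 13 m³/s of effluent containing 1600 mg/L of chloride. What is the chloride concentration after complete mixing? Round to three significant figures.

Flow-weighted average: C = (118.0·7.300 + 14.00·1620 + 18.20·2390 + 13.00·1600) / 163.2 = 87840/163.2 = 538.2 mg/L.

538 mg/L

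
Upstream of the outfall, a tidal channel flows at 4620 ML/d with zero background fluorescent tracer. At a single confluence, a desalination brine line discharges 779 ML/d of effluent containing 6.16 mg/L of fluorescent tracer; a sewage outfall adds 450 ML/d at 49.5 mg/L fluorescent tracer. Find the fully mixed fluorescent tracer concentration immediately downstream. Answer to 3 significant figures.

4.63 mg/L

Conservation of mass: C = (4620·0 + 779.0·6.160 + 450.0·49.50) / 5849 = 27070/5849 = 4.629 mg/L.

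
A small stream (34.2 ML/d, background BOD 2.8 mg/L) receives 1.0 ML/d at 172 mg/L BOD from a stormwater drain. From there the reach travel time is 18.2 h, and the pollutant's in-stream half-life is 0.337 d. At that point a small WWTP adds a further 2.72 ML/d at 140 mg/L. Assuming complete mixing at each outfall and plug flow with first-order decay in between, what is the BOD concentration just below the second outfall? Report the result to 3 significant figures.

11.5 mg/L

Conservation of mass: C = (34.20·2.800 + 1.000·172.0) / 35.20 = 267.8/35.20 = 7.607 mg/L; combined flow 35.20 ML/d.
Half-life 0.337 d → k = ln 2 / 0.337 = 2.057 d⁻¹.
Applying C = C₀e^(−kt): 7.607 × 0.2102 = 1.599 mg/L.
Second outfall: C = (35.20·1.599 + 2.720·140.0)/37.92 = 11.53 mg/L.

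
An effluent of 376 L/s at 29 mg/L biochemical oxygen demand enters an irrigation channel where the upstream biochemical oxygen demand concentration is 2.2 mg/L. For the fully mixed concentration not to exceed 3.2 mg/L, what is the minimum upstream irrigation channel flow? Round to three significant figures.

9700 L/s

Set C_mix = 3.2: (Q·2.200 + 376.0·29.00) / (Q + 376.0) = 3.2
→ Q = 376.0·(29.00 − 3.2)/(3.2 − 2.200) = 9701 L/s.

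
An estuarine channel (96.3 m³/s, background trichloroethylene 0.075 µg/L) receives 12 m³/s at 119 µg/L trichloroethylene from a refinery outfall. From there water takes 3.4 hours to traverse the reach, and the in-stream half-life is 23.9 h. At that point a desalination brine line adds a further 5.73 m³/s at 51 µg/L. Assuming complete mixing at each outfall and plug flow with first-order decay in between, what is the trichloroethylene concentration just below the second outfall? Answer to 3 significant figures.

Flow-weighted average: C = (96.30·0.07500 + 12.00·119.0) / 108.3 = 1435/108.3 = 13.25 µg/L; combined flow 108.3 m³/s.
Half-life 23.9 h → k = ln 2 / 23.9 = 0.02900 h⁻¹ = 0.6960 d⁻¹.
First-order decay: C = 13.25·exp(−k·t) = 13.25·0.9061 = 12.01 µg/L.
Second outfall: C = (108.3·12.01 + 5.730·51.00)/114.0 = 13.97 µg/L.

14.0 µg/L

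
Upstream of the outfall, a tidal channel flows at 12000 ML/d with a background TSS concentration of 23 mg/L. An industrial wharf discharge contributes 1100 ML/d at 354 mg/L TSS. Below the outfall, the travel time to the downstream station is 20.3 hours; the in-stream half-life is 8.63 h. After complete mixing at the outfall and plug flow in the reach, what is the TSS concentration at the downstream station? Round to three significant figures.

9.95 mg/L

Mixed concentration C = ΣQC/ΣQ = (12000·23.00 + 1100·354.0) / 13100 = 665400/13100 = 50.79 mg/L.
Half-life 8.63 h → k = ln 2 / 8.63 = 0.08032 h⁻¹ = 1.928 d⁻¹.
First-order decay: C = 50.79·exp(−k·t) = 50.79·0.1958 = 9.947 mg/L.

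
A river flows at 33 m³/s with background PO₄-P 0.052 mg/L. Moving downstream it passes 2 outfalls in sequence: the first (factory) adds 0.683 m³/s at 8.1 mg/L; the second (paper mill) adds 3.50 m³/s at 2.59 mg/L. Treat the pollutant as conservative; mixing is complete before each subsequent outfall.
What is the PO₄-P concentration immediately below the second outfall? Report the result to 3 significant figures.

0.439 mg/L

After outfall 1: Q = 33.00 + 0.6830 = 33.68 m³/s; C = (33.00·0.05200 + 0.6830·8.100)/33.68 = 0.2152 mg/L.
After outfall 2: Q = 33.68 + 3.500 = 37.18 m³/s; C = (33.68·0.2152 + 3.500·2.590)/37.18 = 0.4387 mg/L.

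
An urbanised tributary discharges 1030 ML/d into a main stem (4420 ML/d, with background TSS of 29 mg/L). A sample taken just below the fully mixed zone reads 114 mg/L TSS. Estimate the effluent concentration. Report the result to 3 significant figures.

479 mg/L

Mass balance: 4420·29.00 + 1030·Cₑ = 5450·114.0
→ Cₑ = (5450·114.0 − 4420·29.00) / 1030 = 478.8 mg/L.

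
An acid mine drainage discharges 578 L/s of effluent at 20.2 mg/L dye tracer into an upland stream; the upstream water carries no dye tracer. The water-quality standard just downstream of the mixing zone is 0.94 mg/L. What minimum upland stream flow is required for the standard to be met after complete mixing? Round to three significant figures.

11800 L/s

Set C_mix = 0.94: (Q·0 + 578.0·20.20) / (Q + 578.0) = 0.94
→ Q = 578.0·(20.20 − 0.94)/(0.94 − 0) = 11840 L/s.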